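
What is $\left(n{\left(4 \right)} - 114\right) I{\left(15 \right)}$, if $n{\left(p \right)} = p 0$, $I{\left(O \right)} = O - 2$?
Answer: $-1482$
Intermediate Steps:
$I{\left(O \right)} = -2 + O$ ($I{\left(O \right)} = O - 2 = -2 + O$)
$n{\left(p \right)} = 0$
$\left(n{\left(4 \right)} - 114\right) I{\left(15 \right)} = \left(0 - 114\right) \left(-2 + 15\right) = \left(0 - 114\right) 13 = \left(-114\right) 13 = -1482$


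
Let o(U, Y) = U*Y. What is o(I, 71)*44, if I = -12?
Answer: -37488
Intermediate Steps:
o(I, 71)*44 = -12*71*44 = -852*44 = -37488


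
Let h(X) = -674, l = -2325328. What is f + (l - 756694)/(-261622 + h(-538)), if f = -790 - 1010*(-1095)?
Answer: 144941064691/131148 ≈ 1.1052e+6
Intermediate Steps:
f = 1105160 (f = -790 + 1105950 = 1105160)
f + (l - 756694)/(-261622 + h(-538)) = 1105160 + (-2325328 - 756694)/(-261622 - 674) = 1105160 - 3082022/(-262296) = 1105160 - 3082022*(-1/262296) = 1105160 + 1541011/131148 = 144941064691/131148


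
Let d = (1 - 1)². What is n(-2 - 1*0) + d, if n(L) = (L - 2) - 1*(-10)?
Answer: 6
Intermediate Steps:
n(L) = 8 + L (n(L) = (-2 + L) + 10 = 8 + L)
d = 0 (d = 0² = 0)
n(-2 - 1*0) + d = (8 + (-2 - 1*0)) + 0 = (8 + (-2 + 0)) + 0 = (8 - 2) + 0 = 6 + 0 = 6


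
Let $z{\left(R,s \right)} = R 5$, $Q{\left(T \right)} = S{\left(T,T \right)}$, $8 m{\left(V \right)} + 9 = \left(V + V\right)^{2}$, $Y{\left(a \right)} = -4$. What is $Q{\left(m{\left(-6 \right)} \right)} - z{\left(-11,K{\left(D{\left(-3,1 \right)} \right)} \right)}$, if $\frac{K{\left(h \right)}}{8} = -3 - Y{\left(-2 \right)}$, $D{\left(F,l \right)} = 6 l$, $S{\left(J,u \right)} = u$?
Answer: $\frac{575}{8} \approx 71.875$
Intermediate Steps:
$m{\left(V \right)} = - \frac{9}{8} + \frac{V^{2}}{2}$ ($m{\left(V \right)} = - \frac{9}{8} + \frac{\left(V + V\right)^{2}}{8} = - \frac{9}{8} + \frac{\left(2 V\right)^{2}}{8} = - \frac{9}{8} + \frac{4 V^{2}}{8} = - \frac{9}{8} + \frac{V^{2}}{2}$)
$K{\left(h \right)} = 8$ ($K{\left(h \right)} = 8 \left(-3 - -4\right) = 8 \left(-3 + 4\right) = 8 \cdot 1 = 8$)
$Q{\left(T \right)} = T$
$z{\left(R,s \right)} = 5 R$
$Q{\left(m{\left(-6 \right)} \right)} - z{\left(-11,K{\left(D{\left(-3,1 \right)} \right)} \right)} = \left(- \frac{9}{8} + \frac{\left(-6\right)^{2}}{2}\right) - 5 \left(-11\right) = \left(- \frac{9}{8} + \frac{1}{2} \cdot 36\right) - -55 = \left(- \frac{9}{8} + 18\right) + 55 = \frac{135}{8} + 55 = \frac{575}{8}$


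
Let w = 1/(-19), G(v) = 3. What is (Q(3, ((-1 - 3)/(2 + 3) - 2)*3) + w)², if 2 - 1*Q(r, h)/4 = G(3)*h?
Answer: 106729561/9025 ≈ 11826.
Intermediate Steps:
w = -1/19 ≈ -0.052632
Q(r, h) = 8 - 12*h
(Q(3, ((-1 - 3)/(2 + 3) - 2)*3) + w)² = ((8 - 12*((-1 - 3)/(2 + 3) - 2)*3) - 1/19)² = ((8 - 12*(-4/5 - 2)*3) - 1/19)² = ((8 - 12*(-4*⅕ - 2)*3) - 1/19)² = ((8 - 12*(-⅘ - 2)*3) - 1/19)² = ((8 - (-168)*3/5) - 1/19)² = ((8 - 12*(-42/5)) - 1/19)² = ((8 + 504/5) - 1/19)² = (544/5 - 1/19)² = (10331/95)² = 106729561/9025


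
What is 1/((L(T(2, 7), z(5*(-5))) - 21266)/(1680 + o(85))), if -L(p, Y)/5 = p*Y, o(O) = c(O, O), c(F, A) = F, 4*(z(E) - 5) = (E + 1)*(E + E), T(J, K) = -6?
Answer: -1765/12116 ≈ -0.14568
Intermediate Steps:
z(E) = 5 + E*(1 + E)/2 (z(E) = 5 + ((E + 1)*(E + E))/4 = 5 + ((1 + E)*(2*E))/4 = 5 + (2*E*(1 + E))/4 = 5 + E*(1 + E)/2)
o(O) = O
L(p, Y) = -5*Y*p (L(p, Y) = -5*p*Y = -5*Y*p)
1/((L(T(2, 7), z(5*(-5))) - 21266)/(1680 + o(85))) = 1/((-5*(5 + (5*(-5))/2 + (5*(-5))²/2)*(-6) - 21266)/(1680 + 85)) = 1/((-5*(5 + (½)*(-25) + (½)*(-25)²)*(-6) - 21266)/1765) = 1/((-5*(5 - 25/2 + (½)*625)*(-6) - 21266)*(1/1765)) = 1/((-5*(5 - 25/2 + 625/2)*(-6) - 21266)*(1/1765)) = 1/((-5*305*(-6) - 21266)*(1/1765)) = 1/((9150 - 21266)*(1/1765)) = 1/(-12116*1/1765) = 1/(-12116/1765) = -1765/12116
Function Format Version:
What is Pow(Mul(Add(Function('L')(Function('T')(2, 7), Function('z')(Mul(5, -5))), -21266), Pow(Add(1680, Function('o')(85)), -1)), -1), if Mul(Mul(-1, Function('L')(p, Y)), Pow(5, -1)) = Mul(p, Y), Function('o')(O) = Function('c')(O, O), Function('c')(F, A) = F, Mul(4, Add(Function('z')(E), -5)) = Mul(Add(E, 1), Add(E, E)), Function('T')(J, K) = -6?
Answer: Rational(-1765, 12116) ≈ -0.14568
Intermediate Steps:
Function('z')(E) = Add(5, Mul(Rational(1, 2), E, Add(1, E))) (Function('z')(E) = Add(5, Mul(Rational(1, 4), Mul(Add(E, 1), Add(E, E)))) = Add(5, Mul(Rational(1, 4), Mul(Add(1, E), Mul(2, E)))) = Add(5, Mul(Rational(1, 4), Mul(2, E, Add(1, E)))) = Add(5, Mul(Rational(1, 2), E, Add(1, E))))
Function('o')(O) = O
Function('L')(p, Y) = Mul(-5, Y, p) (Function('L')(p, Y) = Mul(-5, Mul(p, Y)) = Mul(-5, Mul(Y, p)) = Mul(-5, Y, p))
Pow(Mul(Add(Function('L')(Function('T')(2, 7), Function('z')(Mul(5, -5))), -21266), Pow(Add(1680, Function('o')(85)), -1)), -1) = Pow(Mul(Add(Mul(-5, Add(5, Mul(Rational(1, 2), Mul(5, -5)), Mul(Rational(1, 2), Pow(Mul(5, -5), 2))), -6), -21266), Pow(Add(1680, 85), -1)), -1) = Pow(Mul(Add(Mul(-5, Add(5, Mul(Rational(1, 2), -25), Mul(Rational(1, 2), Pow(-25, 2))), -6), -21266), Pow(1765, -1)), -1) = Pow(Mul(Add(Mul(-5, Add(5, Rational(-25, 2), Mul(Rational(1, 2), 625)), -6), -21266), Rational(1, 1765)), -1) = Pow(Mul(Add(Mul(-5, Add(5, Rational(-25, 2), Rational(625, 2)), -6), -21266), Rational(1, 1765)), -1) = Pow(Mul(Add(Mul(-5, 305, -6), -21266), Rational(1, 1765)), -1) = Pow(Mul(Add(9150, -21266), Rational(1, 1765)), -1) = Pow(Mul(-12116, Rational(1, 1765)), -1) = Pow(Rational(-12116, 1765), -1) = Rational(-1765, 12116)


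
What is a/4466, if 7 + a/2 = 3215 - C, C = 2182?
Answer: 1026/2233 ≈ 0.45947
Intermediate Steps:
a = 2052 (a = -14 + 2*(3215 - 1*2182) = -14 + 2*(3215 - 2182) = -14 + 2*1033 = -14 + 2066 = 2052)
a/4466 = 2052/4466 = 2052*(1/4466) = 1026/2233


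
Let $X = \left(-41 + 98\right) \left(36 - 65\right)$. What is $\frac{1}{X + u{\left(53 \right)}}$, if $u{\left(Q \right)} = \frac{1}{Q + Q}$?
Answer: $- \frac{106}{175217} \approx -0.00060496$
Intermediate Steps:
$u{\left(Q \right)} = \frac{1}{2 Q}$
$X = -1653$ ($X = 57 \left(36 - 65\right) = 57 \left(-29\right) = -1653$)
$\frac{1}{X + u{\left(53 \right)}} = \frac{1}{-1653 + \frac{1}{2 \cdot 53}} = \frac{1}{-1653 + \frac{1}{2} \cdot \frac{1}{53}} = \frac{1}{-1653 + \frac{1}{106}} = \frac{1}{- \frac{175217}{106}} = - \frac{106}{175217}$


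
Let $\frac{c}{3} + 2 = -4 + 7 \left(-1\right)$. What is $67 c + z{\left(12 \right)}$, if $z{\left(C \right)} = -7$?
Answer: $-2620$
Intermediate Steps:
$c = -39$ ($c = -6 + 3 \left(-4 + 7 \left(-1\right)\right) = -6 + 3 \left(-4 - 7\right) = -6 + 3 \left(-11\right) = -6 - 33 = -39$)
$67 c + z{\left(12 \right)} = 67 \left(-39\right) - 7 = -2613 - 7 = -2620$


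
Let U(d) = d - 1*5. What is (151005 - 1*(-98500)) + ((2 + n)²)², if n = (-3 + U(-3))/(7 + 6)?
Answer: 7126162930/28561 ≈ 2.4951e+5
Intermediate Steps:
U(d) = -5 + d (U(d) = d - 5 = -5 + d)
n = -11/13 (n = (-3 + (-5 - 3))/(7 + 6) = (-3 - 8)/13 = -11*1/13 = -11/13 ≈ -0.84615)
(151005 - 1*(-98500)) + ((2 + n)²)² = (151005 - 1*(-98500)) + ((2 - 11/13)²)² = (151005 + 98500) + ((15/13)²)² = 249505 + (225/169)² = 249505 + 50625/28561 = 7126162930/28561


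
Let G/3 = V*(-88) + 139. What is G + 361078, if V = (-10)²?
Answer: 335095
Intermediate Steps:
V = 100
G = -25983 (G = 3*(100*(-88) + 139) = 3*(-8800 + 139) = 3*(-8661) = -25983)
G + 361078 = -25983 + 361078 = 335095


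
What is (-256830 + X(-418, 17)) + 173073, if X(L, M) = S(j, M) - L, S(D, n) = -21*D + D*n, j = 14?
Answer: -83395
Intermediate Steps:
X(L, M) = -294 - L + 14*M (X(L, M) = 14*(-21 + M) - L = (-294 + 14*M) - L = -294 - L + 14*M)
(-256830 + X(-418, 17)) + 173073 = (-256830 + (-294 - 1*(-418) + 14*17)) + 173073 = (-256830 + (-294 + 418 + 238)) + 173073 = (-256830 + 362) + 173073 = -256468 + 173073 = -83395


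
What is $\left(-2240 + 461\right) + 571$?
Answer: $-1208$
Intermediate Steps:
$\left(-2240 + 461\right) + 571 = -1779 + 571 = -1208$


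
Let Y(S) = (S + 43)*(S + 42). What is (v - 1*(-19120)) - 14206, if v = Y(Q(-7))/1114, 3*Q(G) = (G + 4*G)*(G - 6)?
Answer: 24803534/5013 ≈ 4947.8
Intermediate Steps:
Q(G) = 5*G*(-6 + G)/3 (Q(G) = ((G + 4*G)*(G - 6))/3 = ((5*G)*(-6 + G))/3 = (5*G*(-6 + G))/3 = 5*G*(-6 + G)/3)
Y(S) = (42 + S)*(43 + S) (Y(S) = (43 + S)*(42 + S) = (42 + S)*(43 + S))
v = 169652/5013 (v = (1806 + ((5/3)*(-7)*(-6 - 7))**2 + 85*((5/3)*(-7)*(-6 - 7)))/1114 = (1806 + ((5/3)*(-7)*(-13))**2 + 85*((5/3)*(-7)*(-13)))*(1/1114) = (1806 + (455/3)**2 + 85*(455/3))*(1/1114) = (1806 + 207025/9 + 38675/3)*(1/1114) = (339304/9)*(1/1114) = 169652/5013 ≈ 33.842)
(v - 1*(-19120)) - 14206 = (169652/5013 - 1*(-19120)) - 14206 = (169652/5013 + 19120) - 14206 = 96018212/5013 - 14206 = 24803534/5013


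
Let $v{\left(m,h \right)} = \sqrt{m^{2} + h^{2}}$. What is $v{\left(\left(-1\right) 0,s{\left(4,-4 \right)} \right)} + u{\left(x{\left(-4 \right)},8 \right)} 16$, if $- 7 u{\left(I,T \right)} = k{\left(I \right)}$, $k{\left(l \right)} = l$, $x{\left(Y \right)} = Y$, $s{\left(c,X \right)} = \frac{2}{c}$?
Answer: $\frac{135}{14} \approx 9.6429$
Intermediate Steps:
$u{\left(I,T \right)} = - \frac{I}{7}$
$v{\left(m,h \right)} = \sqrt{h^{2} + m^{2}}$
$v{\left(\left(-1\right) 0,s{\left(4,-4 \right)} \right)} + u{\left(x{\left(-4 \right)},8 \right)} 16 = \sqrt{\left(\frac{2}{4}\right)^{2} + \left(\left(-1\right) 0\right)^{2}} + \left(- \frac{1}{7}\right) \left(-4\right) 16 = \sqrt{\left(2 \cdot \frac{1}{4}\right)^{2} + 0^{2}} + \frac{4}{7} \cdot 16 = \sqrt{\left(\frac{1}{2}\right)^{2} + 0} + \frac{64}{7} = \sqrt{\frac{1}{4} + 0} + \frac{64}{7} = \sqrt{\frac{1}{4}} + \frac{64}{7} = \frac{1}{2} + \frac{64}{7} = \frac{135}{14}$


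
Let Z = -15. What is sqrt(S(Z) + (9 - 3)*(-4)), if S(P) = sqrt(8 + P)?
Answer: sqrt(-24 + I*sqrt(7)) ≈ 0.26962 + 4.9064*I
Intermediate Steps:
sqrt(S(Z) + (9 - 3)*(-4)) = sqrt(sqrt(8 - 15) + (9 - 3)*(-4)) = sqrt(sqrt(-7) + 6*(-4)) = sqrt(I*sqrt(7) - 24) = sqrt(-24 + I*sqrt(7))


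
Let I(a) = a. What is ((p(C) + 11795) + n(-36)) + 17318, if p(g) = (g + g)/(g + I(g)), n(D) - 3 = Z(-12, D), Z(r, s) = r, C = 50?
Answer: 29105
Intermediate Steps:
n(D) = -9 (n(D) = 3 - 12 = -9)
p(g) = 1 (p(g) = (g + g)/(g + g) = (2*g)/((2*g)) = (2*g)*(1/(2*g)) = 1)
((p(C) + 11795) + n(-36)) + 17318 = ((1 + 11795) - 9) + 17318 = (11796 - 9) + 17318 = 11787 + 17318 = 29105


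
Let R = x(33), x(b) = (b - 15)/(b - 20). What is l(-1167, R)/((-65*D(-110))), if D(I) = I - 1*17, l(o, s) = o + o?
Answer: -2334/8255 ≈ -0.28274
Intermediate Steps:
x(b) = (-15 + b)/(-20 + b)
R = 18/13 (R = (-15 + 33)/(-20 + 33) = 18/13 ≈ 1.3846)
l(o, s) = 2*o
D(I) = -17 + I (D(I) = I - 17 = -17 + I)
l(-1167, R)/((-65*D(-110))) = (2*(-1167))/((-65*(-17 - 110))) = -2334/((-65*(-127))) = -2334/8255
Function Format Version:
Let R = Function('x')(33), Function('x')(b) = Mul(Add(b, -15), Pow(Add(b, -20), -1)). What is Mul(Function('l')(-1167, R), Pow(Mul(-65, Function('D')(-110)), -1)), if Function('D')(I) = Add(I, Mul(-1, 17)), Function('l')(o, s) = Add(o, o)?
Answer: Rational(-2334, 8255) ≈ -0.28274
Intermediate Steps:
Function('x')(b) = Mul(Pow(Add(-20, b), -1), Add(-15, b)) (Function('x')(b) = Mul(Add(-15, b), Pow(Add(-20, b), -1)) = Mul(Pow(Add(-20, b), -1), Add(-15, b)))
R = Rational(18, 13) (R = Mul(Pow(Add(-20, 33), -1), Add(-15, 33)) = Mul(Pow(13, -1), 18) = Mul(Rational(1, 13), 18) = Rational(18, 13) ≈ 1.3846)
Function('l')(o, s) = Mul(2, o)
Function('D')(I) = Add(-17, I) (Function('D')(I) = Add(I, -17) = Add(-17, I))
Mul(Function('l')(-1167, R), Pow(Mul(-65, Function('D')(-110)), -1)) = Mul(Mul(2, -1167), Pow(Mul(-65, Add(-17, -110)), -1)) = Mul(-2334, Pow(Mul(-65, -127), -1)) = Mul(-2334, Pow(8255, -1)) = Mul(-2334, Rational(1, 8255)) = Rational(-2334, 8255)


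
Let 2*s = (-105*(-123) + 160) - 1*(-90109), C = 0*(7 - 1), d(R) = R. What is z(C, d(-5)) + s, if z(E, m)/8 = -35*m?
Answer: 52992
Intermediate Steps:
C = 0 (C = 0*6 = 0)
s = 51592 (s = ((-105*(-123) + 160) - 1*(-90109))/2 = ((12915 + 160) + 90109)/2 = (13075 + 90109)/2 = (½)*103184 = 51592)
z(E, m) = -280*m (z(E, m) = 8*(-35*m) = -280*m)
z(C, d(-5)) + s = -280*(-5) + 51592 = 1400 + 51592 = 52992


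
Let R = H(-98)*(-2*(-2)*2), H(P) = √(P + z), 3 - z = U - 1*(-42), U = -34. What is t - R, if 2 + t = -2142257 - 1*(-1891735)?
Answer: -250524 - 8*I*√103 ≈ -2.5052e+5 - 81.191*I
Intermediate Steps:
t = -250524 (t = -2 + (-2142257 - 1*(-1891735)) = -2 + (-2142257 + 1891735) = -2 - 250522 = -250524)
z = -5 (z = 3 - (-34 - 1*(-42)) = 3 - (-34 + 42) = 3 - 1*8 = 3 - 8 = -5)
H(P) = √(-5 + P) (H(P) = √(P - 5) = √(-5 + P))
R = 8*I*√103 (R = √(-5 - 98)*(-2*(-2)*2) = √(-103)*(4*2) = (I*√103)*8 = 8*I*√103 ≈ 81.191*I)
t - R = -250524 - 8*I*√103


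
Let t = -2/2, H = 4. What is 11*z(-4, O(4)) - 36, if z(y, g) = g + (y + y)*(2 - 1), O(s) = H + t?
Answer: -91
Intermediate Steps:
t = -1 (t = -2*1/2 = -1)
O(s) = 3 (O(s) = 4 - 1 = 3)
z(y, g) = g + 2*y (z(y, g) = g + (2*y)*1 = g + 2*y)
11*z(-4, O(4)) - 36 = 11*(3 + 2*(-4)) - 36 = 11*(3 - 8) - 36 = 11*(-5) - 36 = -55 - 36 = -91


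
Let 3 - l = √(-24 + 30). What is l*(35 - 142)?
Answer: -321 + 107*√6 ≈ -58.905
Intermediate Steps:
l = 3 - √6 (l = 3 - √(-24 + 30) = 3 - √6 ≈ 0.55051)
l*(35 - 142) = (3 - √6)*(35 - 142) = (3 - √6)*(-107) = -321 + 107*√6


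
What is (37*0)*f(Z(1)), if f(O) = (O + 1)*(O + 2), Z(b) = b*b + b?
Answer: 0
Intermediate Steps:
Z(b) = b + b² (Z(b) = b² + b = b + b²)
f(O) = (1 + O)*(2 + O)
(37*0)*f(Z(1)) = (37*0)*(2 + (1*(1 + 1))² + 3*(1*(1 + 1))) = 0*(2 + (1*2)² + 3*(1*2)) = 0*(2 + 2² + 3*2) = 0*(2 + 4 + 6) = 0*12 = 0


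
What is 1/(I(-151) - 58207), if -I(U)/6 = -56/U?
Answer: -151/8789593 ≈ -1.7179e-5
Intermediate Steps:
I(U) = 336/U (I(U) = -(-336)/U = 336/U)
1/(I(-151) - 58207) = 1/(336/(-151) - 58207) = 1/(336*(-1/151) - 58207) = 1/(-336/151 - 58207) = 1/(-8789593/151) = -151/8789593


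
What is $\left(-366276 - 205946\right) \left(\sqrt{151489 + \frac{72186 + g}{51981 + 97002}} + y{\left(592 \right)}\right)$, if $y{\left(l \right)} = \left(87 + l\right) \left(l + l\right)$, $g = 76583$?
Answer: $-460029865792 - \frac{1144444 \sqrt{840615513389562}}{148983} \approx -4.6025 \cdot 10^{11}$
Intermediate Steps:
$y{\left(l \right)} = 2 l \left(87 + l\right)$ ($y{\left(l \right)} = \left(87 + l\right) 2 l = 2 l \left(87 + l\right)$)
$\left(-366276 - 205946\right) \left(\sqrt{151489 + \frac{72186 + g}{51981 + 97002}} + y{\left(592 \right)}\right) = \left(-366276 - 205946\right) \left(\sqrt{151489 + \frac{72186 + 76583}{51981 + 97002}} + 2 \cdot 592 \left(87 + 592\right)\right) = - 572222 \left(\sqrt{151489 + \frac{148769}{148983}} + 2 \cdot 592 \cdot 679\right) = - 572222 \left(\sqrt{151489 + 148769 \cdot \frac{1}{148983}} + 803936\right) = - 572222 \left(\sqrt{151489 + \frac{148769}{148983}} + 803936\right) = - 572222 \left(\sqrt{\frac{22569434456}{148983}} + 803936\right) = - 572222 \left(\frac{2 \sqrt{840615513389562}}{148983} + 803936\right) = - 572222 \left(803936 + \frac{2 \sqrt{840615513389562}}{148983}\right) = -460029865792 - \frac{1144444 \sqrt{840615513389562}}{148983}$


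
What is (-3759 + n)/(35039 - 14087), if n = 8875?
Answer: 1279/5238 ≈ 0.24418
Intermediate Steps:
(-3759 + n)/(35039 - 14087) = (-3759 + 8875)/(35039 - 14087) = 5116/20952 = 5116*(1/20952) = 1279/5238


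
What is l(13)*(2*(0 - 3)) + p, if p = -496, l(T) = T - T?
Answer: -496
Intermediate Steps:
l(T) = 0
l(13)*(2*(0 - 3)) + p = 0*(2*(0 - 3)) - 496 = 0*(2*(-3)) - 496 = 0*(-6) - 496 = 0 - 496 = -496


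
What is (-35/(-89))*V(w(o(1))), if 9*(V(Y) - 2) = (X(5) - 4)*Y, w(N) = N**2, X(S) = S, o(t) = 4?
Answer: 1190/801 ≈ 1.4856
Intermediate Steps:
V(Y) = 2 + Y/9 (V(Y) = 2 + ((5 - 4)*Y)/9 = 2 + (1*Y)/9 = 2 + Y/9)
(-35/(-89))*V(w(o(1))) = (-35/(-89))*(2 + (1/9)*4**2) = (-35*(-1/89))*(2 + (1/9)*16) = 35*(2 + 16/9)/89 = (35/89)*(34/9) = 1190/801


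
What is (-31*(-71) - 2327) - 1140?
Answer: -1266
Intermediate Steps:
(-31*(-71) - 2327) - 1140 = (2201 - 2327) - 1140 = -126 - 1140 = -1266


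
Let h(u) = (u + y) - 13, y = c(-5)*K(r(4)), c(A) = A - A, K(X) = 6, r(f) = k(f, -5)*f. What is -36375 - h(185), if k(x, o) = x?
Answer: -36547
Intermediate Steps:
r(f) = f² (r(f) = f*f = f²)
c(A) = 0
y = 0 (y = 0*6 = 0)
h(u) = -13 + u (h(u) = (u + 0) - 13 = u - 13 = -13 + u)
-36375 - h(185) = -36375 - (-13 + 185) = -36375 - 1*172 = -36375 - 172 = -36547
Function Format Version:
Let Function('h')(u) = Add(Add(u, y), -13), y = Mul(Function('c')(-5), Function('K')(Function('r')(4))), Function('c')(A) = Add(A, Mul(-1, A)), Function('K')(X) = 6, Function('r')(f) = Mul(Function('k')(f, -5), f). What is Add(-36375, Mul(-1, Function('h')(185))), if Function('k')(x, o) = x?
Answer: -36547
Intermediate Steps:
Function('r')(f) = Pow(f, 2) (Function('r')(f) = Mul(f, f) = Pow(f, 2))
Function('c')(A) = 0
y = 0 (y = Mul(0, 6) = 0)
Function('h')(u) = Add(-13, u) (Function('h')(u) = Add(Add(u, 0), -13) = Add(u, -13) = Add(-13, u))
Add(-36375, Mul(-1, Function('h')(185))) = Add(-36375, Mul(-1, Add(-13, 185))) = Add(-36375, Mul(-1, 172)) = Add(-36375, -172) = -36547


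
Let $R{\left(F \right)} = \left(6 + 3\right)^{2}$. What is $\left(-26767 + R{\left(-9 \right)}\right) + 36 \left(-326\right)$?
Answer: $-38422$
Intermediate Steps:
$R{\left(F \right)} = 81$ ($R{\left(F \right)} = 9^{2} = 81$)
$\left(-26767 + R{\left(-9 \right)}\right) + 36 \left(-326\right) = \left(-26767 + 81\right) + 36 \left(-326\right) = -26686 - 11736 = -38422$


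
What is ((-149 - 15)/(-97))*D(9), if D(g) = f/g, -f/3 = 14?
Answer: -2296/291 ≈ -7.8900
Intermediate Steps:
f = -42 (f = -3*14 = -42)
D(g) = -42/g
((-149 - 15)/(-97))*D(9) = ((-149 - 15)/(-97))*(-42/9) = (-164*(-1/97))*(-42*⅑) = (164/97)*(-14/3) = -2296/291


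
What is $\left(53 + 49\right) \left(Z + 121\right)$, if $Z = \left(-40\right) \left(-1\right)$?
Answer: $16422$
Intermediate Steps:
$Z = 40$
$\left(53 + 49\right) \left(Z + 121\right) = \left(53 + 49\right) \left(40 + 121\right) = 102 \cdot 161 = 16422$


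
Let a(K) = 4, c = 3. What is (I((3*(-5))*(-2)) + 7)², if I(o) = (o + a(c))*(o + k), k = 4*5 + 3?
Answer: 3272481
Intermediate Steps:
k = 23 (k = 20 + 3 = 23)
I(o) = (4 + o)*(23 + o) (I(o) = (o + 4)*(o + 23) = (4 + o)*(23 + o))
(I((3*(-5))*(-2)) + 7)² = ((92 + ((3*(-5))*(-2))² + 27*((3*(-5))*(-2))) + 7)² = ((92 + (-15*(-2))² + 27*(-15*(-2))) + 7)² = ((92 + 30² + 27*30) + 7)² = ((92 + 900 + 810) + 7)² = (1802 + 7)² = 1809² = 3272481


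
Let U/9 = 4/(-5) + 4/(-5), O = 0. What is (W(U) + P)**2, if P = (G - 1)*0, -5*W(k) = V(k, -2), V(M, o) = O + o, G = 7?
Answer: 4/25 ≈ 0.16000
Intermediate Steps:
V(M, o) = o (V(M, o) = 0 + o = o)
U = -72/5 (U = 9*(4/(-5) + 4/(-5)) = 9*(4*(-1/5) + 4*(-1/5)) = 9*(-4/5 - 4/5) = 9*(-8/5) = -72/5 ≈ -14.400)
W(k) = 2/5 (W(k) = -1/5*(-2) = 2/5)
P = 0 (P = (7 - 1)*0 = 6*0 = 0)
(W(U) + P)**2 = (2/5 + 0)**2 = (2/5)**2 = 4/25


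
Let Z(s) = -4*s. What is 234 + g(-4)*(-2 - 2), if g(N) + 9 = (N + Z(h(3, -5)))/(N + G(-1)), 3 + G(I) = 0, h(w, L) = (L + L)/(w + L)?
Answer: 1794/7 ≈ 256.29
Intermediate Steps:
h(w, L) = 2*L/(L + w) (h(w, L) = (2*L)/(L + w) = 2*L/(L + w))
G(I) = -3 (G(I) = -3 + 0 = -3)
g(N) = -9 + (-20 + N)/(-3 + N) (g(N) = -9 + (N - 8*(-5)/(-5 + 3))/(N - 3) = -9 + (N - 8*(-5)/(-2))/(-3 + N) = -9 + (N - 8*(-5)*(-1)/2)/(-3 + N) = -9 + (N - 4*5)/(-3 + N) = -9 + (N - 20)/(-3 + N) = -9 + (-20 + N)/(-3 + N))
234 + g(-4)*(-2 - 2) = 234 + ((7 - 8*(-4))/(-3 - 4))*(-2 - 2) = 234 + ((7 + 32)/(-7))*(-4) = 234 - ⅐*39*(-4) = 234 - 39/7*(-4) = 234 + 156/7 = 1794/7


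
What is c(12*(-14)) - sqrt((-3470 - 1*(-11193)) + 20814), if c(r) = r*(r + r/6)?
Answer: 32928 - sqrt(28537) ≈ 32759.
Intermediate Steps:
c(r) = 7*r**2/6 (c(r) = r*(r + r*(1/6)) = r*(r + r/6) = r*(7*r/6) = 7*r**2/6)
c(12*(-14)) - sqrt((-3470 - 1*(-11193)) + 20814) = 7*(12*(-14))**2/6 - sqrt((-3470 - 1*(-11193)) + 20814) = (7/6)*(-168)**2 - sqrt((-3470 + 11193) + 20814) = (7/6)*28224 - sqrt(7723 + 20814) = 32928 - sqrt(28537)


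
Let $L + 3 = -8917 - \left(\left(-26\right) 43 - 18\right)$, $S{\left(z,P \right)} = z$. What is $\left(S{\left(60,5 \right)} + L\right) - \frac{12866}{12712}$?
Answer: $- \frac{7014311}{908} \approx -7725.0$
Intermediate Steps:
$L = -7784$ ($L = -3 - \left(8899 - 1118\right) = -3 - 7781 = -7784$)
$\left(S{\left(60,5 \right)} + L\right) - \frac{12866}{12712} = \left(60 - 7784\right) - \frac{12866}{12712} = -7724 - \frac{919}{908} = - \frac{7014311}{908}$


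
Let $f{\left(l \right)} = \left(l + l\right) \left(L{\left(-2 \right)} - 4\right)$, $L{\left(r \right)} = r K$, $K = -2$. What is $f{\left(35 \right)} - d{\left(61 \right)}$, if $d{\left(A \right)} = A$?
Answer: $-61$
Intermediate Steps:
$L{\left(r \right)} = - 2 r$ ($L{\left(r \right)} = r \left(-2\right) = - 2 r$)
$f{\left(l \right)} = 0$ ($f{\left(l \right)} = \left(l + l\right) \left(\left(-2\right) \left(-2\right) - 4\right) = 2 l \left(4 - 4\right) = 2 l 0 = 0$)
$f{\left(35 \right)} - d{\left(61 \right)} = 0 - 61 = -61$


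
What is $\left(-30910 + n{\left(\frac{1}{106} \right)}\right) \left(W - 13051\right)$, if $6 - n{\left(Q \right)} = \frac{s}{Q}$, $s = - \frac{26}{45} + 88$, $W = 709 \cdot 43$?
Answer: $- \frac{10506259408}{15} \approx -7.0042 \cdot 10^{8}$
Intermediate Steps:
$W = 30487$
$s = \frac{3934}{45}$ ($s = \left(-26\right) \frac{1}{45} + 88 = - \frac{26}{45} + 88 = \frac{3934}{45} \approx 87.422$)
$n{\left(Q \right)} = 6 - \frac{3934}{45 Q}$
$\left(-30910 + n{\left(\frac{1}{106} \right)}\right) \left(W - 13051\right) = \left(-30910 + \left(6 - \frac{3934}{45 \cdot \frac{1}{106}}\right)\right) \left(30487 - 13051\right) = \left(-30910 + \left(6 - \frac{3934 \frac{1}{\frac{1}{106}}}{45}\right)\right) 17436 = \left(-30910 + \left(6 - \frac{417004}{45}\right)\right) 17436 = \left(-30910 - \frac{416734}{45}\right) 17436 = \left(- \frac{1807684}{45}\right) 17436 = - \frac{10506259408}{15}$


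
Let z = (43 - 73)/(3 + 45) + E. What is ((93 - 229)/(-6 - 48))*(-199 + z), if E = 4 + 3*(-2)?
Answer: -27421/54 ≈ -507.80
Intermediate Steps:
E = -2 (E = 4 - 6 = -2)
z = -21/8 (z = (43 - 73)/(3 + 45) - 2 = -30/48 - 2 = -30*1/48 - 2 = -5/8 - 2 = -21/8 ≈ -2.6250)
((93 - 229)/(-6 - 48))*(-199 + z) = ((93 - 229)/(-6 - 48))*(-199 - 21/8) = -136/(-54)*(-1613/8) = -136*(-1/54)*(-1613/8) = (68/27)*(-1613/8) = -27421/54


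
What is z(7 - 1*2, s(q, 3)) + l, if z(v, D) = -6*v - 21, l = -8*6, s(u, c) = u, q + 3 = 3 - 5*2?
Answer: -99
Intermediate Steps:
q = -10 (q = -3 + (3 - 5*2) = -3 + (3 - 10) = -3 - 7 = -10)
l = -48
z(v, D) = -21 - 6*v
z(7 - 1*2, s(q, 3)) + l = (-21 - 6*(7 - 1*2)) - 48 = (-21 - 6*(7 - 2)) - 48 = (-21 - 6*5) - 48 = (-21 - 30) - 48 = -51 - 48 = -99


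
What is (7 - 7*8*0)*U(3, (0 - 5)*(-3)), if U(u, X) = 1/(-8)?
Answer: -7/8 ≈ -0.87500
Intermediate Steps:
U(u, X) = -1/8
(7 - 7*8*0)*U(3, (0 - 5)*(-3)) = (7 - 7*8*0)*(-1/8) = (7 - 56*0)*(-1/8) = (7 + 0)*(-1/8) = 7*(-1/8) = -7/8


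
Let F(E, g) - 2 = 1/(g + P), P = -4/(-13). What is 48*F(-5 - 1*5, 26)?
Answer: 5576/57 ≈ 97.825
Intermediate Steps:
P = 4/13 (P = -4*(-1/13) = 4/13 ≈ 0.30769)
F(E, g) = 2 + 1/(4/13 + g) (F(E, g) = 2 + 1/(g + 4/13) = 2 + 1/(4/13 + g))
48*F(-5 - 1*5, 26) = 48*((21 + 26*26)/(4 + 13*26)) = 48*((21 + 676)/(4 + 338)) = 48*(697/342) = 5576/57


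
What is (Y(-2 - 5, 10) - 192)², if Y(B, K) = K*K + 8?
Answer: 7056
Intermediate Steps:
Y(B, K) = 8 + K² (Y(B, K) = K² + 8 = 8 + K²)
(Y(-2 - 5, 10) - 192)² = ((8 + 10²) - 192)² = ((8 + 100) - 192)² = (108 - 192)² = (-84)² = 7056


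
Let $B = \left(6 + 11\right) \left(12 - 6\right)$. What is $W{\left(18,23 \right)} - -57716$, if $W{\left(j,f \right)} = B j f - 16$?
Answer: $99928$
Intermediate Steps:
$B = 102$ ($B = 17 \cdot 6 = 102$)
$W{\left(j,f \right)} = -16 + 102 f j$ ($W{\left(j,f \right)} = 102 j f - 16 = 102 f j - 16 = -16 + 102 f j$)
$W{\left(18,23 \right)} - -57716 = \left(-16 + 102 \cdot 23 \cdot 18\right) - -57716 = \left(-16 + 42228\right) + 57716 = 42212 + 57716 = 99928$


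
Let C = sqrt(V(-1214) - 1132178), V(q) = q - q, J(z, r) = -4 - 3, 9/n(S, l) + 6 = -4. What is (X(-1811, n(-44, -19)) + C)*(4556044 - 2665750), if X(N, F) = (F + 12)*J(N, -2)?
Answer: -734379219/5 + 1890294*I*sqrt(1132178) ≈ -1.4688e+8 + 2.0113e+9*I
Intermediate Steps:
n(S, l) = -9/10 (n(S, l) = 9/(-6 - 4) = 9/(-10) = 9*(-1/10) = -9/10)
J(z, r) = -7
V(q) = 0
X(N, F) = -84 - 7*F (X(N, F) = (F + 12)*(-7) = (12 + F)*(-7) = -84 - 7*F)
C = I*sqrt(1132178) (C = sqrt(0 - 1132178) = sqrt(-1132178) = I*sqrt(1132178) ≈ 1064.0*I)
(X(-1811, n(-44, -19)) + C)*(4556044 - 2665750) = ((-84 - 7*(-9/10)) + I*sqrt(1132178))*(4556044 - 2665750) = ((-84 + 63/10) + I*sqrt(1132178))*1890294 = (-777/10 + I*sqrt(1132178))*1890294 = -734379219/5 + 1890294*I*sqrt(1132178)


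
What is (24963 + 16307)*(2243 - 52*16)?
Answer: 58231970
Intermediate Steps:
(24963 + 16307)*(2243 - 52*16) = 41270*(2243 - 832) = 41270*1411 = 58231970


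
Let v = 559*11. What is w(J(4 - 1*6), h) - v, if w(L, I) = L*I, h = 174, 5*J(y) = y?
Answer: -31093/5 ≈ -6218.6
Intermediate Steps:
J(y) = y/5
w(L, I) = I*L
v = 6149
w(J(4 - 1*6), h) - v = 174*((4 - 1*6)/5) - 1*6149 = 174*((4 - 6)/5) - 6149 = 174*((⅕)*(-2)) - 6149 = 174*(-⅖) - 6149 = -348/5 - 6149 = -31093/5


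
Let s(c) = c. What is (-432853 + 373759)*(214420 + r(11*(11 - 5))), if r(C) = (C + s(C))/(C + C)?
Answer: -12670994574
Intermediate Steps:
r(C) = 1 (r(C) = (C + C)/(C + C) = (2*C)/((2*C)) = (2*C)*(1/(2*C)) = 1)
(-432853 + 373759)*(214420 + r(11*(11 - 5))) = (-432853 + 373759)*(214420 + 1) = -59094*214421 = -12670994574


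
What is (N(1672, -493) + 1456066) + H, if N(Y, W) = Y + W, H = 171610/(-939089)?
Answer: 1368482578195/939089 ≈ 1.4572e+6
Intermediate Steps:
H = -171610/939089 (H = 171610*(-1/939089) = -171610/939089 ≈ -0.18274)
N(Y, W) = W + Y
(N(1672, -493) + 1456066) + H = ((-493 + 1672) + 1456066) - 171610/939089 = (1179 + 1456066) - 171610/939089 = 1457245 - 171610/939089 = 1368482578195/939089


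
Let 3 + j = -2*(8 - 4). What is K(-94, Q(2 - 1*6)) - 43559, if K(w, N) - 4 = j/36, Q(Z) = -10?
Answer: -1567991/36 ≈ -43555.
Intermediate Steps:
j = -11 (j = -3 - 2*(8 - 4) = -3 - 2*4 = -3 - 8 = -11)
K(w, N) = 133/36 (K(w, N) = 4 - 11/36 = 133/36)
K(-94, Q(2 - 1*6)) - 43559 = 133/36 - 43559 = -1567991/36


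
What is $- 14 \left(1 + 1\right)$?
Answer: $-28$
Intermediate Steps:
$- 14 \left(1 + 1\right) = \left(-14\right) 2 = -28$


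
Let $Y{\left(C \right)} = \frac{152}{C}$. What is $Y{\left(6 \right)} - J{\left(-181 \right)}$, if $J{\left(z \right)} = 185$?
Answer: $- \frac{479}{3} \approx -159.67$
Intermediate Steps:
$Y{\left(6 \right)} - J{\left(-181 \right)} = \frac{152}{6} - 185 = 152 \cdot \frac{1}{6} - 185 = \frac{76}{3} - 185 = - \frac{479}{3}$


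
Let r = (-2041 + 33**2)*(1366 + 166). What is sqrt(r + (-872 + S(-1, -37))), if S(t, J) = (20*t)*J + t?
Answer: I*sqrt(1458597) ≈ 1207.7*I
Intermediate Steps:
S(t, J) = t + 20*J*t (S(t, J) = 20*J*t + t = t + 20*J*t)
r = -1458464 (r = (-2041 + 1089)*1532 = -952*1532 = -1458464)
sqrt(r + (-872 + S(-1, -37))) = sqrt(-1458464 + (-872 - (1 + 20*(-37)))) = sqrt(-1458464 + (-872 - (1 - 740))) = sqrt(-1458464 + (-872 - 1*(-739))) = sqrt(-1458464 + (-872 + 739)) = sqrt(-1458464 - 133) = sqrt(-1458597) = I*sqrt(1458597)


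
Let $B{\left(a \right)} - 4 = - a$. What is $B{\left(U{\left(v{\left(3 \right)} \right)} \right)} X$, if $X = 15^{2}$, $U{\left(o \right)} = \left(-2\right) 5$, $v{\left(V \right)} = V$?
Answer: $3150$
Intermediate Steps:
$U{\left(o \right)} = -10$
$X = 225$
$B{\left(a \right)} = 4 - a$
$B{\left(U{\left(v{\left(3 \right)} \right)} \right)} X = \left(4 - -10\right) 225 = \left(4 + 10\right) 225 = 14 \cdot 225 = 3150$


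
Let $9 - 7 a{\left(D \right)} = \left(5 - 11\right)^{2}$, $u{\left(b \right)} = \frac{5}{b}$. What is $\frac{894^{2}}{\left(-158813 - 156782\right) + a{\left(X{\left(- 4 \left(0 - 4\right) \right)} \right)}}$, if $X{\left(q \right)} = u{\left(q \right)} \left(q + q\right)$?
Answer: $- \frac{1398663}{552298} \approx -2.5324$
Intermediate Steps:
$X{\left(q \right)} = 10$ ($X{\left(q \right)} = \frac{5}{q} \left(q + q\right) = \frac{5}{q} 2 q = 10$)
$a{\left(D \right)} = - \frac{27}{7}$ ($a{\left(D \right)} = \frac{9}{7} - \frac{\left(5 - 11\right)^{2}}{7} = \frac{9}{7} - \frac{\left(-6\right)^{2}}{7} = \frac{9}{7} - \frac{36}{7} = - \frac{27}{7}$)
$\frac{894^{2}}{\left(-158813 - 156782\right) + a{\left(X{\left(- 4 \left(0 - 4\right) \right)} \right)}} = \frac{894^{2}}{\left(-158813 - 156782\right) - \frac{27}{7}} = \frac{799236}{-315595 - \frac{27}{7}} = \frac{799236}{- \frac{2209192}{7}} = 799236 \left(- \frac{7}{2209192}\right) = - \frac{1398663}{552298}$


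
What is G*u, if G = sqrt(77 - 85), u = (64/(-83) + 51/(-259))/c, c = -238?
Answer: 20809*I*sqrt(2)/2558143 ≈ 0.011504*I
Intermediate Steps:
u = 20809/5116286 (u = (64/(-83) + 51/(-259))/(-238) = (64*(-1/83) + 51*(-1/259))*(-1/238) = (-64/83 - 51/259)*(-1/238) = -20809/21497*(-1/238) = 20809/5116286 ≈ 0.0040672)
G = 2*I*sqrt(2) (G = sqrt(-8) = 2*I*sqrt(2) ≈ 2.8284*I)
G*u = (2*I*sqrt(2))*(20809/5116286) = 20809*I*sqrt(2)/2558143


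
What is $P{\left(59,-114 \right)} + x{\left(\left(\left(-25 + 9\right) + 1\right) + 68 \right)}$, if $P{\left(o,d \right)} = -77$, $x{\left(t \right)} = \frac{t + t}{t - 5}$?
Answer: $- \frac{1795}{24} \approx -74.792$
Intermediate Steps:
$x{\left(t \right)} = \frac{2 t}{-5 + t}$
$P{\left(59,-114 \right)} + x{\left(\left(\left(-25 + 9\right) + 1\right) + 68 \right)} = -77 + \frac{2 \left(\left(\left(-25 + 9\right) + 1\right) + 68\right)}{-5 + \left(\left(\left(-25 + 9\right) + 1\right) + 68\right)} = -77 + \frac{2 \left(\left(-16 + 1\right) + 68\right)}{-5 + \left(\left(-16 + 1\right) + 68\right)} = -77 + \frac{2 \left(-15 + 68\right)}{-5 + \left(-15 + 68\right)} = -77 + 2 \cdot 53 \frac{1}{-5 + 53} = -77 + 2 \cdot 53 \cdot \frac{1}{48} = -77 + \frac{53}{24} = - \frac{1795}{24}$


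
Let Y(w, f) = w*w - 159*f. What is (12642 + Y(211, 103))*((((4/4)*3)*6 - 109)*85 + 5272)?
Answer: -100455918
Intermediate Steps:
Y(w, f) = w**2 - 159*f
(12642 + Y(211, 103))*((((4/4)*3)*6 - 109)*85 + 5272) = (12642 + (211**2 - 159*103))*((((4/4)*3)*6 - 109)*85 + 5272) = (12642 + (44521 - 16377))*((((4*(1/4))*3)*6 - 109)*85 + 5272) = (12642 + 28144)*(((1*3)*6 - 109)*85 + 5272) = 40786*((3*6 - 109)*85 + 5272) = 40786*((18 - 109)*85 + 5272) = 40786*(-91*85 + 5272) = 40786*(-7735 + 5272) = 40786*(-2463) = -100455918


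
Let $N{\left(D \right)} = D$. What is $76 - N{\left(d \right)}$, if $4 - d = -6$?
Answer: $66$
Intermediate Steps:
$d = 10$ ($d = 4 - -6 = 4 + 6 = 10$)
$76 - N{\left(d \right)} = 76 - 10 = 66$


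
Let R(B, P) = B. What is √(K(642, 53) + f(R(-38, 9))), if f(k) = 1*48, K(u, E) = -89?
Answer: I*√41 ≈ 6.4031*I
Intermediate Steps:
f(k) = 48
√(K(642, 53) + f(R(-38, 9))) = √(-89 + 48) = √(-41) = I*√41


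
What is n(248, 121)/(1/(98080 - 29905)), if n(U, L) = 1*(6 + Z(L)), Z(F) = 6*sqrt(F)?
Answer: 4908600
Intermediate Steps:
n(U, L) = 6 + 6*sqrt(L) (n(U, L) = 1*(6 + 6*sqrt(L)) = 6 + 6*sqrt(L))
n(248, 121)/(1/(98080 - 29905)) = (6 + 6*sqrt(121))/(1/(98080 - 29905)) = (6 + 6*11)/(1/68175) = (6 + 66)/(1/68175) = 72*68175 = 4908600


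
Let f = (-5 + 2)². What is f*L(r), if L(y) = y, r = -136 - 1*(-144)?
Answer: 72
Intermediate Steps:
r = 8 (r = -136 + 144 = 8)
f = 9 (f = (-3)² = 9)
f*L(r) = 9*8 = 72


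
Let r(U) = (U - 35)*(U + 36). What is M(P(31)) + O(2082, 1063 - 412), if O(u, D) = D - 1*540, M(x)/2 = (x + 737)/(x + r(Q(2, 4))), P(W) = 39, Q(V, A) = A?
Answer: 131759/1201 ≈ 109.71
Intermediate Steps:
r(U) = (-35 + U)*(36 + U)
M(x) = 2*(737 + x)/(-1240 + x) (M(x) = 2*((x + 737)/(x + (-1260 + 4 + 4**2))) = 2*((737 + x)/(x + (-1260 + 4 + 16))) = 2*((737 + x)/(x - 1240)) = 2*((737 + x)/(-1240 + x)) = 2*(737 + x)/(-1240 + x))
O(u, D) = -540 + D (O(u, D) = D - 540 = -540 + D)
M(P(31)) + O(2082, 1063 - 412) = 2*(737 + 39)/(-1240 + 39) + (-540 + (1063 - 412)) = 2*776/(-1201) + (-540 + 651) = 2*(-1/1201)*776 + 111 = -1552/1201 + 111 = 131759/1201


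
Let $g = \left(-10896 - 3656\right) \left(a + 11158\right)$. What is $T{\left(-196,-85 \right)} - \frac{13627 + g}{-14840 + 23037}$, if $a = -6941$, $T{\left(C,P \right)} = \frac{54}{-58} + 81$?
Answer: $\frac{1798245987}{237713} \approx 7564.8$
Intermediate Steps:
$T{\left(C,P \right)} = \frac{2322}{29}$ ($T{\left(C,P \right)} = 54 \left(- \frac{1}{58}\right) + 81 = - \frac{27}{29} + 81 = \frac{2322}{29}$)
$g = -61365784$ ($g = \left(-10896 - 3656\right) \left(-6941 + 11158\right) = \left(-10896 + \left(-4914 + 1258\right)\right) 4217 = \left(-10896 - 3656\right) 4217 = \left(-14552\right) 4217 = -61365784$)
$T{\left(-196,-85 \right)} - \frac{13627 + g}{-14840 + 23037} = \frac{2322}{29} - \frac{13627 - 61365784}{-14840 + 23037} = \frac{2322}{29} - - \frac{61352157}{8197} = \frac{2322}{29} + \frac{61352157}{8197} = \frac{1798245987}{237713}$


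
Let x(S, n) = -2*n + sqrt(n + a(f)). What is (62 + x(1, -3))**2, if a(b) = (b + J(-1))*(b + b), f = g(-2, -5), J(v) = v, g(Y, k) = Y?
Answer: 5041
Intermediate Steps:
f = -2
a(b) = 2*b*(-1 + b) (a(b) = (b - 1)*(b + b) = (-1 + b)*(2*b) = 2*b*(-1 + b))
x(S, n) = sqrt(12 + n) - 2*n (x(S, n) = -2*n + sqrt(n + 2*(-2)*(-1 - 2)) = -2*n + sqrt(n + 2*(-2)*(-3)) = -2*n + sqrt(n + 12) = -2*n + sqrt(12 + n) = sqrt(12 + n) - 2*n)
(62 + x(1, -3))**2 = (62 + (sqrt(12 - 3) - 2*(-3)))**2 = (62 + (sqrt(9) + 6))**2 = (62 + (3 + 6))**2 = (62 + 9)**2 = 71**2 = 5041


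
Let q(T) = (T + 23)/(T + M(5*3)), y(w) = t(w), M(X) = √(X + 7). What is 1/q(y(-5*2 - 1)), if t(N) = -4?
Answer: -4/19 + √22/19 ≈ 0.036338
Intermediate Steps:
M(X) = √(7 + X)
y(w) = -4
q(T) = (23 + T)/(T + √22) (q(T) = (T + 23)/(T + √(7 + 5*3)) = (23 + T)/(T + √(7 + 15)) = (23 + T)/(T + √22))
1/q(y(-5*2 - 1)) = 1/((23 - 4)/(-4 + √22)) = 1/(19/(-4 + √22)) = -4/19 + √22/19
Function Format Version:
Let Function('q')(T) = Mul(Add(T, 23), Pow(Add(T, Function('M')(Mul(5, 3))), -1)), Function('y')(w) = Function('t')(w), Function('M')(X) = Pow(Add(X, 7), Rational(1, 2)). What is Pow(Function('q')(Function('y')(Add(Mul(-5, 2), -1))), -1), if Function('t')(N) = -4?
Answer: Add(Rational(-4, 19), Mul(Rational(1, 19), Pow(22, Rational(1, 2)))) ≈ 0.036338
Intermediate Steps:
Function('M')(X) = Pow(Add(7, X), Rational(1, 2))
Function('y')(w) = -4
Function('q')(T) = Mul(Pow(Add(T, Pow(22, Rational(1, 2))), -1), Add(23, T)) (Function('q')(T) = Mul(Add(T, 23), Pow(Add(T, Pow(Add(7, Mul(5, 3)), Rational(1, 2))), -1)) = Mul(Add(23, T), Pow(Add(T, Pow(Add(7, 15), Rational(1, 2))), -1)) = Mul(Add(23, T), Pow(Add(T, Pow(22, Rational(1, 2))), -1)) = Mul(Pow(Add(T, Pow(22, Rational(1, 2))), -1), Add(23, T)))
Pow(Function('q')(Function('y')(Add(Mul(-5, 2), -1))), -1) = Pow(Mul(Pow(Add(-4, Pow(22, Rational(1, 2))), -1), Add(23, -4)), -1) = Pow(Mul(Pow(Add(-4, Pow(22, Rational(1, 2))), -1), 19), -1) = Pow(Mul(19, Pow(Add(-4, Pow(22, Rational(1, 2))), -1)), -1) = Add(Rational(-4, 19), Mul(Rational(1, 19), Pow(22, Rational(1, 2))))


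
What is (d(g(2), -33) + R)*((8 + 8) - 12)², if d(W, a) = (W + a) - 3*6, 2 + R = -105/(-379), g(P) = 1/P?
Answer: -316680/379 ≈ -835.57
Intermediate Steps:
g(P) = 1/P
R = -653/379 (R = -2 - 105/(-379) = -2 - 105*(-1/379) = -2 + 105/379 = -653/379 ≈ -1.7230)
d(W, a) = -18 + W + a (d(W, a) = (W + a) - 18 = -18 + W + a)
(d(g(2), -33) + R)*((8 + 8) - 12)² = ((-18 + 1/2 - 33) - 653/379)*((8 + 8) - 12)² = ((-18 + ½ - 33) - 653/379)*(16 - 12)² = (-101/2 - 653/379)*4² = -39585/758*16 = -316680/379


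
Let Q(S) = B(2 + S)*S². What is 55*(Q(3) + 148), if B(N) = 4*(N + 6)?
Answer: 29920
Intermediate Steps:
B(N) = 24 + 4*N (B(N) = 4*(6 + N) = 24 + 4*N)
Q(S) = S²*(32 + 4*S) (Q(S) = (24 + 4*(2 + S))*S² = (24 + (8 + 4*S))*S² = (32 + 4*S)*S² = S²*(32 + 4*S))
55*(Q(3) + 148) = 55*(4*3²*(8 + 3) + 148) = 55*(4*9*11 + 148) = 55*(396 + 148) = 55*544 = 29920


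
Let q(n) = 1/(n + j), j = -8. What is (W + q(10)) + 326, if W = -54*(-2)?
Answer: 869/2 ≈ 434.50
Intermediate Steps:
W = 108
q(n) = 1/(-8 + n) (q(n) = 1/(n - 8) = 1/(-8 + n))
(W + q(10)) + 326 = (108 + 1/(-8 + 10)) + 326 = (108 + 1/2) + 326 = (108 + ½) + 326 = 217/2 + 326 = 869/2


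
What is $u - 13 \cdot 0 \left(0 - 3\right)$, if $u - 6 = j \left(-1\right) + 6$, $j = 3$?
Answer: $9$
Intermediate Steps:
$u = 9$ ($u = 6 + \left(3 \left(-1\right) + 6\right) = 6 + \left(-3 + 6\right) = 6 + 3 = 9$)
$u - 13 \cdot 0 \left(0 - 3\right) = 9 - 13 \cdot 0 \left(0 - 3\right) = 9 - 13 \cdot 0 \left(-3\right) = 9 - 0 = 9 + 0 = 9$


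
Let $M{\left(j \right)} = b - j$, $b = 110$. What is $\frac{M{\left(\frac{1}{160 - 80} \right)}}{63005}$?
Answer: $\frac{8799}{5040400} \approx 0.0017457$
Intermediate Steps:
$M{\left(j \right)} = 110 - j$
$\frac{M{\left(\frac{1}{160 - 80} \right)}}{63005} = \frac{110 - \frac{1}{160 - 80}}{63005} = \left(110 - \frac{1}{80}\right) \frac{1}{63005} = \frac{8799}{80} \cdot \frac{1}{63005} = \frac{8799}{5040400}$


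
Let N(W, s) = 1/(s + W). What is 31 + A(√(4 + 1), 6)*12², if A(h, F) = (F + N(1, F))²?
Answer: 267775/49 ≈ 5464.8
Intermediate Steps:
N(W, s) = 1/(W + s)
A(h, F) = (F + 1/(1 + F))²
31 + A(√(4 + 1), 6)*12² = 31 + (6 + 1/(1 + 6))²*12² = 31 + (6 + 1/7)²*144 = 31 + (6 + ⅐)²*144 = 31 + (43/7)²*144 = 31 + (1849/49)*144 = 31 + 266256/49 = 267775/49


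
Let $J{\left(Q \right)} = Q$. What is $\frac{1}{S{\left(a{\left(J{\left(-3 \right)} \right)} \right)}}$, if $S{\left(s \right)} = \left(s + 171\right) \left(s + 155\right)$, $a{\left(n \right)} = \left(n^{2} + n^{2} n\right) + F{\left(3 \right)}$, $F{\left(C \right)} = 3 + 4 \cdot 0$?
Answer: $\frac{1}{21840} \approx 4.5788 \cdot 10^{-5}$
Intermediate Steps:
$F{\left(C \right)} = 3$ ($F{\left(C \right)} = 3 + 0 = 3$)
$a{\left(n \right)} = 3 + n^{2} + n^{3}$ ($a{\left(n \right)} = \left(n^{2} + n^{2} n\right) + 3 = \left(n^{2} + n^{3}\right) + 3 = 3 + n^{2} + n^{3}$)
$S{\left(s \right)} = \left(155 + s\right) \left(171 + s\right)$ ($S{\left(s \right)} = \left(171 + s\right) \left(155 + s\right) = \left(155 + s\right) \left(171 + s\right)$)
$\frac{1}{S{\left(a{\left(J{\left(-3 \right)} \right)} \right)}} = \frac{1}{26505 + \left(3 + \left(-3\right)^{2} + \left(-3\right)^{3}\right)^{2} + 326 \left(3 + \left(-3\right)^{2} + \left(-3\right)^{3}\right)} = \frac{1}{26505 + \left(3 + 9 - 27\right)^{2} + 326 \left(3 + 9 - 27\right)} = \frac{1}{26505 + \left(-15\right)^{2} + 326 \left(-15\right)} = \frac{1}{26505 + 225 - 4890} = \frac{1}{21840}$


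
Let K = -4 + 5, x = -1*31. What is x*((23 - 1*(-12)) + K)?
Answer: -1116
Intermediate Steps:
x = -31
K = 1
x*((23 - 1*(-12)) + K) = -31*((23 - 1*(-12)) + 1) = -31*((23 + 12) + 1) = -31*(35 + 1) = -31*36 = -1116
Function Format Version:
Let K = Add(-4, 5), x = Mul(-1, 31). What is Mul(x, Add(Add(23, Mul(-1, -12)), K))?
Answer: -1116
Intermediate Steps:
x = -31
K = 1
Mul(x, Add(Add(23, Mul(-1, -12)), K)) = Mul(-31, Add(Add(23, Mul(-1, -12)), 1)) = Mul(-31, Add(Add(23, 12), 1)) = Mul(-31, Add(35, 1)) = Mul(-31, 36) = -1116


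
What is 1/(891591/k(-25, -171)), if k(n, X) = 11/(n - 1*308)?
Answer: -11/296899803 ≈ -3.7050e-8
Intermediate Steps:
k(n, X) = 11/(-308 + n) (k(n, X) = 11/(n - 308) = 11/(-308 + n))
1/(891591/k(-25, -171)) = 1/(891591/((11/(-308 - 25)))) = 1/(891591/((11/(-333)))) = 1/(891591/((11*(-1/333)))) = 1/(891591/(-11/333)) = 1/(891591*(-333/11)) = 1/(-296899803/11) = -11/296899803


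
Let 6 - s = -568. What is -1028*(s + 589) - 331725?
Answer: -1527289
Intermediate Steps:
s = 574 (s = 6 - 1*(-568) = 6 + 568 = 574)
-1028*(s + 589) - 331725 = -1028*(574 + 589) - 331725 = -1028*1163 - 331725 = -1195564 - 331725 = -1527289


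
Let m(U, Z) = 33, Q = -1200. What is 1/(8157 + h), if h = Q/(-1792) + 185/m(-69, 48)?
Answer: 3696/30171467 ≈ 0.00012250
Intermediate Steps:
h = 23195/3696 (h = -1200/(-1792) + 185/33 = -1200*(-1/1792) + 185*(1/33) = 75/112 + 185/33 = 23195/3696 ≈ 6.2757)
1/(8157 + h) = 1/(8157 + 23195/3696) = 1/(30171467/3696) = 3696/30171467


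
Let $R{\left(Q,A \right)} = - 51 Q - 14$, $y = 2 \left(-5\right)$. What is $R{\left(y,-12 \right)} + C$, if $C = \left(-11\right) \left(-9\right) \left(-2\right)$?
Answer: $298$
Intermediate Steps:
$y = -10$
$R{\left(Q,A \right)} = -14 - 51 Q$
$C = -198$ ($C = 99 \left(-2\right) = -198$)
$R{\left(y,-12 \right)} + C = \left(-14 - -510\right) - 198 = \left(-14 + 510\right) - 198 = 496 - 198 = 298$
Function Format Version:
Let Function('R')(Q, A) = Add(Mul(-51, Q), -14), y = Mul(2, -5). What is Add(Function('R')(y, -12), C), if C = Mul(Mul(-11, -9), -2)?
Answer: 298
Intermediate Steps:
y = -10
Function('R')(Q, A) = Add(-14, Mul(-51, Q))
C = -198 (C = Mul(99, -2) = -198)
Add(Function('R')(y, -12), C) = Add(Add(-14, Mul(-51, -10)), -198) = Add(Add(-14, 510), -198) = Add(496, -198) = 298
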